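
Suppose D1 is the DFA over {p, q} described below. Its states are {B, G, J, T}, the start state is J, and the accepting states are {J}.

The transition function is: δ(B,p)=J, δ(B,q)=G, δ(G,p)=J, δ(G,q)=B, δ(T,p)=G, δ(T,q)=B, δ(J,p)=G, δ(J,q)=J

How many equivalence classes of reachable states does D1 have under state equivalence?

2

First remove the unreachable states {T}; 3 states remain.
Start with accepting vs non-accepting: {J} | {B,G}.
No further refinement is possible. Final partition (2 blocks): {J} | {B,G}.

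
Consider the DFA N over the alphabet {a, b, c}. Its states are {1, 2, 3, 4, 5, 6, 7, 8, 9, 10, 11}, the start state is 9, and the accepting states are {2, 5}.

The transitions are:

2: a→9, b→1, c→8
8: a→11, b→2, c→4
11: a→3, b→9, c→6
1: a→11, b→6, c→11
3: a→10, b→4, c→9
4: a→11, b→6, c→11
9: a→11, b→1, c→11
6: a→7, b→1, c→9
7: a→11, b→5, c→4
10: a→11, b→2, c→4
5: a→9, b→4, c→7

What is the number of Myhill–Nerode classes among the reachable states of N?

6

All states are reachable from the start state.
Initial partition by acceptance: {2,5} | {1,3,4,6,7,8,9,10,11}.
Split {1,3,4,6,7,8,9,10,11} by δ(·,b) → {1,3,4,6,9,11} and {7,8,10}.
Refine {1,3,4,6,9,11} on symbol a: members go to different blocks, giving {1,4,9,11} and {3,6}.
On input a, block {1,4,9,11} splits into {1,4,9} and {11}.
Refine {1,4,9} on symbol b: members go to different blocks, giving {1,4} and {9}.
Stable partition: {2,5} | {1,4} | {7,8,10} | {3,6} | {11} | {9} — 6 equivalence classes.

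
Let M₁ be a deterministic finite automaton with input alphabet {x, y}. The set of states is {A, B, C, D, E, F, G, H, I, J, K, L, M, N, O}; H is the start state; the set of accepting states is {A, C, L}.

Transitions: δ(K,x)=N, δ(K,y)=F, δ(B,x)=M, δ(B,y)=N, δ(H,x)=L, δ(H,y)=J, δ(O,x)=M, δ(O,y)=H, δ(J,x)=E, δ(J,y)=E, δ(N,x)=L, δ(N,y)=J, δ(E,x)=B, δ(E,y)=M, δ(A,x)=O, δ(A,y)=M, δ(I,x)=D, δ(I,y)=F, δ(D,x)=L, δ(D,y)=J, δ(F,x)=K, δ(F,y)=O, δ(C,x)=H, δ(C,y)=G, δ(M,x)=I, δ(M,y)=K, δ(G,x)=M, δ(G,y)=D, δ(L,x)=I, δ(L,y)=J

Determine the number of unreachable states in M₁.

BFS from H reaches {B, D, E, F, H, I, J, K, L, M, N, O}; the 3 state(s) A, C, G are never visited.

3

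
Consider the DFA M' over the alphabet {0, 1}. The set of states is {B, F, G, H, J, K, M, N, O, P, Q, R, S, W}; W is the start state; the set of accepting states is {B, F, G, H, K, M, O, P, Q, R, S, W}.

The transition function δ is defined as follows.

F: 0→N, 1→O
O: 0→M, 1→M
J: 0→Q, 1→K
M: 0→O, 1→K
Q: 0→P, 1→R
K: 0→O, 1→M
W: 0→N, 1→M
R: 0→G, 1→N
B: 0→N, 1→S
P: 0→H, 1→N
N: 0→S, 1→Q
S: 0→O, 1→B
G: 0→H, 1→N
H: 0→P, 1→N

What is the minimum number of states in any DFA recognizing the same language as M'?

States {F,J} cannot be reached from the start state, so discard them.
P0 = {B,G,H,K,M,O,P,Q,R,S,W} | {N}.
Split {B,G,H,K,M,O,P,Q,R,S,W} by δ(·,0) → {G,H,K,M,O,P,Q,R,S} and {B,W}.
On input 1, block {G,H,K,M,O,P,Q,R,S} splits into {K,M,O,Q} and {G,H,P,R} and {S}.
Refine {K,M,O,Q} on symbol 0: members go to different blocks, giving {K,M,O} and {Q}.
On input 1, block {B,W} splits into {W} and {B}.
The partition is now stable with 7 blocks: {K,M,O} | {N} | {W} | {G,H,P,R} | {S} | {Q} | {B}.

7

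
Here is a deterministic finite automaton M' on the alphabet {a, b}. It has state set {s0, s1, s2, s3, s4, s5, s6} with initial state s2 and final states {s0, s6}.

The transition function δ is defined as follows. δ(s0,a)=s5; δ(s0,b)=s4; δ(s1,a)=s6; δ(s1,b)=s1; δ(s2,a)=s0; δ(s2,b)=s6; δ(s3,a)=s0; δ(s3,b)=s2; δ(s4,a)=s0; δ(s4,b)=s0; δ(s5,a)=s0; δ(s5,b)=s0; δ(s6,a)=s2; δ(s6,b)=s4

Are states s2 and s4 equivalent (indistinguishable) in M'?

First remove the unreachable states {s1,s3}; 5 states remain.
Initial partition by acceptance: {s0,s6} | {s2,s4,s5}.
No further refinement is possible. Final partition (2 blocks): {s0,s6} | {s2,s4,s5}.
s2 and s4 lie in the same block of the stable partition, so they are equivalent — no string distinguishes them.

Yes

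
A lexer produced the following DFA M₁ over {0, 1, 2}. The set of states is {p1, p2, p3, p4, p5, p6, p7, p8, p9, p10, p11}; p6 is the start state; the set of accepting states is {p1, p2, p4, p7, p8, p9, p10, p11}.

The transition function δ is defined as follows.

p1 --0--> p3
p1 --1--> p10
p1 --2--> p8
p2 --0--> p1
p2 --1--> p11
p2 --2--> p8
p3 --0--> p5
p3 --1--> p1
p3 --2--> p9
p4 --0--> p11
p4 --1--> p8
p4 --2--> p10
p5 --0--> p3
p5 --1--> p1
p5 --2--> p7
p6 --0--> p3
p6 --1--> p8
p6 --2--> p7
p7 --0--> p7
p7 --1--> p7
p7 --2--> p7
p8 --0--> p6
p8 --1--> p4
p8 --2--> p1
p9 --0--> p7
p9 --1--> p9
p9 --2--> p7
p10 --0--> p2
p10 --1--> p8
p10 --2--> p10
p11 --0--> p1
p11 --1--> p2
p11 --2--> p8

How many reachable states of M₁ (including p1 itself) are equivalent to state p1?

P0 = {p1,p2,p4,p7,p8,p9,p10,p11} | {p3,p5,p6}.
Refine {p1,p2,p4,p7,p8,p9,p10,p11} on symbol 0: members go to different blocks, giving {p2,p4,p7,p9,p10,p11} and {p1,p8}.
Refine {p2,p4,p7,p9,p10,p11} on symbol 0: members go to different blocks, giving {p4,p7,p9,p10} and {p2,p11}.
Refine {p4,p7,p9,p10} on symbol 0: members go to different blocks, giving {p4,p10} and {p7,p9}.
No further refinement is possible. Final partition (5 blocks): {p4,p10} | {p3,p5,p6} | {p1,p8} | {p2,p11} | {p7,p9}.
State p1 belongs to the block {p1,p8}, which has 2 states.

2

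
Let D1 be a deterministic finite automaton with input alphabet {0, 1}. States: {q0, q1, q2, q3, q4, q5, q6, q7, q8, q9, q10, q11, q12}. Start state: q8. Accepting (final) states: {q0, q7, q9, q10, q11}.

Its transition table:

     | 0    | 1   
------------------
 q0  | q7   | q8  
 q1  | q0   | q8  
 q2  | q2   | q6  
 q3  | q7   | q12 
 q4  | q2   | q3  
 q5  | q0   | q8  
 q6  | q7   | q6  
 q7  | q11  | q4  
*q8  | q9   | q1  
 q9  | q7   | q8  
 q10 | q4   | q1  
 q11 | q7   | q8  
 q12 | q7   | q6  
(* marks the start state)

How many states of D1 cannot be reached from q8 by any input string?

2

BFS from q8 reaches {q0, q1, q2, q3, q4, q6, q7, q8, q9, q11, q12}; the 2 state(s) q5, q10 are never visited.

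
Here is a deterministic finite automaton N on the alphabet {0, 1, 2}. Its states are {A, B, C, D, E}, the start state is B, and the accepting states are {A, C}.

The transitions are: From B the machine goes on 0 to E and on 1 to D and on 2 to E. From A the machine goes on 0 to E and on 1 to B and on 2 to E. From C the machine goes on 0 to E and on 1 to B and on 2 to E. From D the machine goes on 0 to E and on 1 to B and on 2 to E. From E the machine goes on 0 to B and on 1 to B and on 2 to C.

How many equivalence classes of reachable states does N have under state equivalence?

First remove the unreachable states {A}; 4 states remain.
Initial partition by acceptance: {C} | {B,D,E}.
Split {B,D,E} by δ(·,2) → {B,D} and {E}.
The partition is now stable with 3 blocks: {C} | {B,D} | {E}.

3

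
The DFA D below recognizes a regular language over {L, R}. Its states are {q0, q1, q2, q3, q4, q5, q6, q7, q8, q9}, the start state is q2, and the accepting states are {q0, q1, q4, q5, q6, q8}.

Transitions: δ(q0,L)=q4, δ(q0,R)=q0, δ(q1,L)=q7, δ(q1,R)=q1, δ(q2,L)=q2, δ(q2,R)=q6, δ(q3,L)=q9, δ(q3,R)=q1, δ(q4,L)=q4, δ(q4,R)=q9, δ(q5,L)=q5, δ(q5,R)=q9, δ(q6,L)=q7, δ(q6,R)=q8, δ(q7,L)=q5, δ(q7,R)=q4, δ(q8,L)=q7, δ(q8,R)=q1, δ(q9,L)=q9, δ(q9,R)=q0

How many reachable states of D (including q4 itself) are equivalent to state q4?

2

States {q3} cannot be reached from the start state, so discard them.
P0 = {q0,q1,q4,q5,q6,q8} | {q2,q7,q9}.
Refine {q0,q1,q4,q5,q6,q8} on symbol L: members go to different blocks, giving {q0,q4,q5} and {q1,q6,q8}.
Split {q0,q4,q5} by δ(·,R) → {q4,q5} and {q0}.
Split {q2,q7,q9} by δ(·,L) → {q2,q9} and {q7}.
Refine {q2,q9} on symbol R: members go to different blocks, giving {q2} and {q9}.
The partition is now stable with 6 blocks: {q4,q5} | {q2} | {q1,q6,q8} | {q0} | {q7} | {q9}.
The equivalence class containing q4 is {q4,q5}, of size 2.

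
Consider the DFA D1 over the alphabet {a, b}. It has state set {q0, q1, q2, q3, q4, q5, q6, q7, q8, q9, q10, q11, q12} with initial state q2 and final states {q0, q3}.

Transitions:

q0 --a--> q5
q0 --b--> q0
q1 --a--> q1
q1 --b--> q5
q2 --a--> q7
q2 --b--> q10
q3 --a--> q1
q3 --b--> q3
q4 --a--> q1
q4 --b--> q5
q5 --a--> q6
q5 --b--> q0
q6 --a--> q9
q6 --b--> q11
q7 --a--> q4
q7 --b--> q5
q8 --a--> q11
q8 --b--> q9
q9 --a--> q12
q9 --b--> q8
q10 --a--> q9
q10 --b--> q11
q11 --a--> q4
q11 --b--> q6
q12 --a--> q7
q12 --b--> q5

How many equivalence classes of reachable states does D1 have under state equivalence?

States {q3} cannot be reached from the start state, so discard them.
Initial partition by acceptance: {q0} | {q1,q2,q4,q5,q6,q7,q8,q9,q10,q11,q12}.
Split {q1,q2,q4,q5,q6,q7,q8,q9,q10,q11,q12} by δ(·,b) → {q1,q2,q4,q6,q7,q8,q9,q10,q11,q12} and {q5}.
Split {q1,q2,q4,q6,q7,q8,q9,q10,q11,q12} by δ(·,b) → {q2,q6,q8,q9,q10,q11} and {q1,q4,q7,q12}.
Split {q2,q6,q8,q9,q10,q11} by δ(·,a) → {q2,q9,q11} and {q6,q8,q10}.
The partition is now stable with 5 blocks: {q0} | {q2,q9,q11} | {q5} | {q1,q4,q7,q12} | {q6,q8,q10}.

5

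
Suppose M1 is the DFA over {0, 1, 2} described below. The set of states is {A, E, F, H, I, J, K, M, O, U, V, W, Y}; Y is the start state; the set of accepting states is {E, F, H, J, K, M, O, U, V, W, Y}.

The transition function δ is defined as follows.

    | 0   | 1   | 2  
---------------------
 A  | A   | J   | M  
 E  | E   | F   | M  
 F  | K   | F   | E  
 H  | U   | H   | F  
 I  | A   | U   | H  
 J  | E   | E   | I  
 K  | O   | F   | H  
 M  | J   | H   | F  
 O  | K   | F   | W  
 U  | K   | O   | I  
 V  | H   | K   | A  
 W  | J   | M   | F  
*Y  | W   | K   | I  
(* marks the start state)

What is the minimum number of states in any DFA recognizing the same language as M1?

First remove the unreachable states {V}; 12 states remain.
Initial partition by acceptance: {E,F,H,J,K,M,O,U,W,Y} | {A,I}.
Split {E,F,H,J,K,M,O,U,W,Y} by δ(·,2) → {E,F,H,K,M,O,W} and {J,U,Y}.
On input 0, block {E,F,H,K,M,O,W} splits into {E,F,K,O} and {H,M,W}.
On input 2, block {E,F,K,O} splits into {E,K,O} and {F}.
On input 0, block {J,U,Y} splits into {J,U} and {Y}.
No further refinement is possible. Final partition (6 blocks): {E,K,O} | {A,I} | {J,U} | {H,M,W} | {F} | {Y}.

6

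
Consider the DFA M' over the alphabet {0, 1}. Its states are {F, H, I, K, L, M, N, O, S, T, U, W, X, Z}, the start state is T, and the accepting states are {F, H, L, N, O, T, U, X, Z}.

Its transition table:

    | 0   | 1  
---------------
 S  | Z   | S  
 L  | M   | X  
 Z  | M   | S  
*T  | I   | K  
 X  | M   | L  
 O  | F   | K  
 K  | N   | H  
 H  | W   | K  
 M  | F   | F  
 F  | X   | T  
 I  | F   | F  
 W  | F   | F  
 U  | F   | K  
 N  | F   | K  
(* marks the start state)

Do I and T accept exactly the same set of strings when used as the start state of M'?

No

Reachable states from the start: {F,H,I,K,L,M,N,T,W,X}. Unreachable: {O,S,U,Z} — drop them.
Start with accepting vs non-accepting: {F,H,L,N,T,X} | {I,K,M,W}.
On input 0, block {F,H,L,N,T,X} splits into {H,L,T,X} and {F,N}.
Split {H,L,T,X} by δ(·,1) → {L,X} and {H,T}.
On input 1, block {I,K,M,W} splits into {I,M,W} and {K}.
Refine {F,N} on symbol 0: members go to different blocks, giving {F} and {N}.
Stable partition: {L,X} | {I,M,W} | {F} | {H,T} | {K} | {N} — 6 equivalence classes.
I and T end up in different blocks, so they are distinguishable. For instance, the string 'ε' is accepted from only T.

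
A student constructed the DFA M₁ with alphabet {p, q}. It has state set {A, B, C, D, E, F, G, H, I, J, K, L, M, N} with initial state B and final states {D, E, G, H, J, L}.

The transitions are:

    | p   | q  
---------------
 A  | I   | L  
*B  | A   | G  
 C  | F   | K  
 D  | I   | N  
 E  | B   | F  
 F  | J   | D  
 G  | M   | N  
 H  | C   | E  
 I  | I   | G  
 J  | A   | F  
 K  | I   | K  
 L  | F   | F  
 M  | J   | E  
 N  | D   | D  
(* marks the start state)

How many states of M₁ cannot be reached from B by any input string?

3

BFS from B reaches {A, B, D, E, F, G, I, J, L, M, N}; the 3 state(s) C, H, K are never visited.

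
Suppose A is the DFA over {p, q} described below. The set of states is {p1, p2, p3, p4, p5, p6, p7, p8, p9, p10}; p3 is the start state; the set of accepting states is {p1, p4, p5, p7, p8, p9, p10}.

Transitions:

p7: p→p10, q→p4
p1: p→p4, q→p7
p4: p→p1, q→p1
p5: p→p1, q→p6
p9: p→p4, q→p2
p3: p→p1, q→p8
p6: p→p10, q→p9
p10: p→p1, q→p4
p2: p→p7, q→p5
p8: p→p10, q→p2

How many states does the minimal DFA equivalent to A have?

3

All states are reachable from the start state.
Initial partition by acceptance: {p1,p4,p5,p7,p8,p9,p10} | {p2,p3,p6}.
Split {p1,p4,p5,p7,p8,p9,p10} by δ(·,q) → {p1,p4,p7,p10} and {p5,p8,p9}.
Stable partition: {p1,p4,p7,p10} | {p2,p3,p6} | {p5,p8,p9} — 3 equivalence classes.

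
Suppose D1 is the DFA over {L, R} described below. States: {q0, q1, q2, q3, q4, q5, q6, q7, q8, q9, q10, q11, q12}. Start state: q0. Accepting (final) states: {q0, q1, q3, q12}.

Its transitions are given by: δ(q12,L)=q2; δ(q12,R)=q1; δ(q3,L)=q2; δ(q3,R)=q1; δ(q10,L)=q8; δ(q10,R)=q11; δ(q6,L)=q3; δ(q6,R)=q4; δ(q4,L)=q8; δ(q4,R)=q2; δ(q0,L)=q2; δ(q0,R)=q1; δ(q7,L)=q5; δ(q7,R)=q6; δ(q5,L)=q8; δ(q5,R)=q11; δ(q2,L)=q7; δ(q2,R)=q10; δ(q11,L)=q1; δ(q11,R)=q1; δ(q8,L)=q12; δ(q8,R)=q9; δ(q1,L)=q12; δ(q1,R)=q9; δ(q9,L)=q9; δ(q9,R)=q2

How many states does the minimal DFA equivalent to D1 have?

10

Initial partition by acceptance: {q0,q1,q3,q12} | {q2,q4,q5,q6,q7,q8,q9,q10,q11}.
Split {q0,q1,q3,q12} by δ(·,L) → {q0,q3,q12} and {q1}.
Refine {q2,q4,q5,q6,q7,q8,q9,q10,q11} on symbol L: members go to different blocks, giving {q2,q4,q5,q7,q9,q10} and {q6,q8} and {q11}.
Split {q2,q4,q5,q7,q9,q10} by δ(·,L) → {q2,q7,q9} and {q4,q5,q10}.
Split {q2,q7,q9} by δ(·,L) → {q2,q9} and {q7}.
Split {q2,q9} by δ(·,L) → {q2} and {q9}.
On input R, block {q6,q8} splits into {q6} and {q8}.
Refine {q4,q5,q10} on symbol R: members go to different blocks, giving {q5,q10} and {q4}.
No further refinement is possible. Final partition (10 blocks): {q0,q3,q12} | {q2} | {q1} | {q6} | {q11} | {q5,q10} | {q7} | {q9} | {q8} | {q4}.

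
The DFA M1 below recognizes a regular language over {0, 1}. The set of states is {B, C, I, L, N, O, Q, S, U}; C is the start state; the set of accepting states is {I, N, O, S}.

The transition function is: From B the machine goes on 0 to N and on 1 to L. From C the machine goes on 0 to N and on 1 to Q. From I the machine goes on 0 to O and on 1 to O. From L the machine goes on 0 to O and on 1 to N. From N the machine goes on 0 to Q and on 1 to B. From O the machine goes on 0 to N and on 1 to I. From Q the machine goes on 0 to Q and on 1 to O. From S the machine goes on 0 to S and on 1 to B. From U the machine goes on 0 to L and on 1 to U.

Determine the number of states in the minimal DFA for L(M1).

7

First remove the unreachable states {S,U}; 7 states remain.
P0 = {I,N,O} | {B,C,L,Q}.
On input 0, block {I,N,O} splits into {I,O} and {N}.
Split {I,O} by δ(·,0) → {O} and {I}.
Refine {B,C,L,Q} on symbol 0: members go to different blocks, giving {B,C} and {L} and {Q}.
Refine {B,C} on symbol 1: members go to different blocks, giving {C} and {B}.
No further refinement is possible. Final partition (7 blocks): {O} | {C} | {N} | {I} | {L} | {Q} | {B}.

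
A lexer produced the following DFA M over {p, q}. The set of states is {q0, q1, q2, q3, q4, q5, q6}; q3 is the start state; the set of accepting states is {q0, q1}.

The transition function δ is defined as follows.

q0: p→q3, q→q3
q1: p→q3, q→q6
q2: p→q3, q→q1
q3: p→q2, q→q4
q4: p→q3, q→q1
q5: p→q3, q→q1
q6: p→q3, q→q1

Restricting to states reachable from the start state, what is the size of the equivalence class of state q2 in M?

Reachable states from the start: {q1,q2,q3,q4,q6}. Unreachable: {q0,q5} — drop them.
P0 = {q1} | {q2,q3,q4,q6}.
Split {q2,q3,q4,q6} by δ(·,q) → {q2,q4,q6} and {q3}.
The partition is now stable with 3 blocks: {q1} | {q2,q4,q6} | {q3}.
State q2 belongs to the block {q2,q4,q6}, which has 3 states.

3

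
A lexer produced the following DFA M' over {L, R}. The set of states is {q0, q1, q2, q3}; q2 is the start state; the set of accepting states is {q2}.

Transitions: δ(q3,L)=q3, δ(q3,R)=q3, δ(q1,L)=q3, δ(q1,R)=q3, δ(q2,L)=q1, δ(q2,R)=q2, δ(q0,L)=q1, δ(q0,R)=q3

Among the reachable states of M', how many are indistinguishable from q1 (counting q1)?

2

First remove the unreachable states {q0}; 3 states remain.
P0 = {q2} | {q1,q3}.
No further refinement is possible. Final partition (2 blocks): {q2} | {q1,q3}.
The equivalence class containing q1 is {q1,q3}, of size 2.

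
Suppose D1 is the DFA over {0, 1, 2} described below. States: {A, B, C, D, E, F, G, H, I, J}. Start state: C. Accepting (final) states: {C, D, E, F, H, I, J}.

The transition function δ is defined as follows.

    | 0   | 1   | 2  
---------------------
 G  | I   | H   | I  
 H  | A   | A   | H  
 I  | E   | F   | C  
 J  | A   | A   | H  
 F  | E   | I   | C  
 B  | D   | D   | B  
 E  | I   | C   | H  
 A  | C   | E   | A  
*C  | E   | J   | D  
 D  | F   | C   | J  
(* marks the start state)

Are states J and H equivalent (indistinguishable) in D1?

States {B,G} cannot be reached from the start state, so discard them.
Initial partition by acceptance: {C,D,E,F,H,I,J} | {A}.
Split {C,D,E,F,H,I,J} by δ(·,0) → {C,D,E,F,I} and {H,J}.
On input 1, block {C,D,E,F,I} splits into {D,E,F,I} and {C}.
Split {D,E,F,I} by δ(·,1) → {D,E} and {F,I}.
Stable partition: {D,E} | {A} | {H,J} | {C} | {F,I} — 5 equivalence classes.
J and H lie in the same block of the stable partition, so they are equivalent — no string distinguishes them.

Yes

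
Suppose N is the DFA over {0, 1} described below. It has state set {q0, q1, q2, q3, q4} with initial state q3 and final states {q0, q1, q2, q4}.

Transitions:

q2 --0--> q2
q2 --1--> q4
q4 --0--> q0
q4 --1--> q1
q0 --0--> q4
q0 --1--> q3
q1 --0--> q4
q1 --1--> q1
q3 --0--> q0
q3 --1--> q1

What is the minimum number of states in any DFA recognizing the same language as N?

First remove the unreachable states {q2}; 4 states remain.
Start with accepting vs non-accepting: {q0,q1,q4} | {q3}.
Split {q0,q1,q4} by δ(·,1) → {q1,q4} and {q0}.
Split {q1,q4} by δ(·,0) → {q1} and {q4}.
The partition is now stable with 4 blocks: {q1} | {q3} | {q0} | {q4}.

4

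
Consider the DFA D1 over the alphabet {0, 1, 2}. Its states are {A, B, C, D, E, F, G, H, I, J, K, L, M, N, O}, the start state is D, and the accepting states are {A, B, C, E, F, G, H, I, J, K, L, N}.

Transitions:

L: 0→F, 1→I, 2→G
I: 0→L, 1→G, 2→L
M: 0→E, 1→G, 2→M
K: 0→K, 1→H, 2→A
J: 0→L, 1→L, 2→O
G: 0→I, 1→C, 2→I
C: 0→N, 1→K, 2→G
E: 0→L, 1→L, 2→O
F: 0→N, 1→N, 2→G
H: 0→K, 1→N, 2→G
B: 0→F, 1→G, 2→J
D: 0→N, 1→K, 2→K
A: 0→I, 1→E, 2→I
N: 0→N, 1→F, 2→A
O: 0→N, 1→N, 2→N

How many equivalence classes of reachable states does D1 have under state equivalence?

8

First remove the unreachable states {B,J,M}; 12 states remain.
Start with accepting vs non-accepting: {A,C,E,F,G,H,I,K,L,N} | {D,O}.
Split {A,C,E,F,G,H,I,K,L,N} by δ(·,2) → {A,C,F,G,H,I,K,L,N} and {E}.
On input 1, block {A,C,F,G,H,I,K,L,N} splits into {C,F,G,H,I,K,L,N} and {A}.
On input 2, block {C,F,G,H,I,K,L,N} splits into {C,F,G,H,I,L} and {K,N}.
Split {C,F,G,H,I,L} by δ(·,0) → {C,F,H} and {G,I,L}.
On input 0, block {G,I,L} splits into {G,I} and {L}.
Refine {G,I} on symbol 0: members go to different blocks, giving {G} and {I}.
No further refinement is possible. Final partition (8 blocks): {C,F,H} | {D,O} | {E} | {A} | {K,N} | {G} | {L} | {I}.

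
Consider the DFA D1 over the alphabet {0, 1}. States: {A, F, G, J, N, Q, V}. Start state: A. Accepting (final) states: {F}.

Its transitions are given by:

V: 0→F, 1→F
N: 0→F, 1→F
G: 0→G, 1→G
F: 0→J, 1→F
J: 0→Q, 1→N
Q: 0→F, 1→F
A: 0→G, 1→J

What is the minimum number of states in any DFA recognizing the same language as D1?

First remove the unreachable states {V}; 6 states remain.
Initial partition by acceptance: {F} | {A,G,J,N,Q}.
Split {A,G,J,N,Q} by δ(·,0) → {A,G,J} and {N,Q}.
On input 0, block {A,G,J} splits into {A,G} and {J}.
On input 1, block {A,G} splits into {G} and {A}.
The partition is now stable with 5 blocks: {F} | {G} | {N,Q} | {J} | {A}.

5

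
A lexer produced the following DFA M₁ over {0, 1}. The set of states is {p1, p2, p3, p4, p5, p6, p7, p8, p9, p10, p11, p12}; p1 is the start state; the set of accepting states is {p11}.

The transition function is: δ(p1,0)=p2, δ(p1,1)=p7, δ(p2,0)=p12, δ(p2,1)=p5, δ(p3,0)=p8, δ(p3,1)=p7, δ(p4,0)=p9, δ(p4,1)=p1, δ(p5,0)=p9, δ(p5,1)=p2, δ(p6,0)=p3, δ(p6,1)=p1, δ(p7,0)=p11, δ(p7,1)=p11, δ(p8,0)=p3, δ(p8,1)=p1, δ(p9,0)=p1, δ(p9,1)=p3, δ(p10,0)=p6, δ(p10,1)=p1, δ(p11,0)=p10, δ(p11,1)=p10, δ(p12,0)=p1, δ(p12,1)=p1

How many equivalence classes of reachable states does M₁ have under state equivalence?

10

First remove the unreachable states {p4}; 11 states remain.
Initial partition by acceptance: {p11} | {p1,p2,p3,p5,p6,p7,p8,p9,p10,p12}.
Refine {p1,p2,p3,p5,p6,p7,p8,p9,p10,p12} on symbol 0: members go to different blocks, giving {p1,p2,p3,p5,p6,p8,p9,p10,p12} and {p7}.
Split {p1,p2,p3,p5,p6,p8,p9,p10,p12} by δ(·,1) → {p2,p5,p6,p8,p9,p10,p12} and {p1,p3}.
On input 0, block {p2,p5,p6,p8,p9,p10,p12} splits into {p6,p8,p9,p12} and {p2,p5,p10}.
Split {p1,p3} by δ(·,0) → {p1} and {p3}.
Refine {p6,p8,p9,p12} on symbol 0: members go to different blocks, giving {p6,p8} and {p9,p12}.
Split {p2,p5,p10} by δ(·,0) → {p2,p5} and {p10}.
Refine {p9,p12} on symbol 1: members go to different blocks, giving {p9} and {p12}.
Refine {p2,p5} on symbol 0: members go to different blocks, giving {p2} and {p5}.
Stable partition: {p11} | {p6,p8} | {p7} | {p1} | {p2} | {p3} | {p9} | {p10} | {p12} | {p5} — 10 equivalence classes.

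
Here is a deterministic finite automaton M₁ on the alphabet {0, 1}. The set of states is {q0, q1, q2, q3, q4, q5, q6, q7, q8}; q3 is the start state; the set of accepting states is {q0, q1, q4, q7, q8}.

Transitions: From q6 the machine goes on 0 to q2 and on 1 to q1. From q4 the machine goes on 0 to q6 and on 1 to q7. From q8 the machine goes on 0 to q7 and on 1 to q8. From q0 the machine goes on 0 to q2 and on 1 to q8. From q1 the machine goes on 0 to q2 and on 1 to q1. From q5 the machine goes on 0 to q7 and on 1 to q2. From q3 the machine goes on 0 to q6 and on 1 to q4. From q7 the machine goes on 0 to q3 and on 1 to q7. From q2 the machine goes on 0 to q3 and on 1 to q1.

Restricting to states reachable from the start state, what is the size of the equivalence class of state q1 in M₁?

3

First remove the unreachable states {q0,q5,q8}; 6 states remain.
Start with accepting vs non-accepting: {q1,q4,q7} | {q2,q3,q6}.
No further refinement is possible. Final partition (2 blocks): {q1,q4,q7} | {q2,q3,q6}.
The equivalence class containing q1 is {q1,q4,q7}, of size 3.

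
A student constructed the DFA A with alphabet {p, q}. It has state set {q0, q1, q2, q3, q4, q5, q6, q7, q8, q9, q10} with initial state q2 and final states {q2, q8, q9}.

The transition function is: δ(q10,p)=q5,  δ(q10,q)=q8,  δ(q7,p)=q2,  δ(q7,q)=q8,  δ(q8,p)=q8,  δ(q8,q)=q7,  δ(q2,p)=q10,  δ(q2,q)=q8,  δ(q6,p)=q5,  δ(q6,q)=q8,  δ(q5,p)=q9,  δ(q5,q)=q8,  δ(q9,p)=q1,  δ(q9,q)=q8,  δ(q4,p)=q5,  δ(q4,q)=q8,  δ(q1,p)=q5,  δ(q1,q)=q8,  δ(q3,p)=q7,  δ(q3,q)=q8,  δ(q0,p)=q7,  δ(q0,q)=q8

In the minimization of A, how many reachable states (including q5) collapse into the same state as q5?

2

States {q0,q3,q4,q6} cannot be reached from the start state, so discard them.
Start with accepting vs non-accepting: {q2,q8,q9} | {q1,q5,q7,q10}.
Refine {q2,q8,q9} on symbol p: members go to different blocks, giving {q2,q9} and {q8}.
On input p, block {q1,q5,q7,q10} splits into {q1,q10} and {q5,q7}.
The partition is now stable with 4 blocks: {q2,q9} | {q1,q10} | {q8} | {q5,q7}.
State q5 belongs to the block {q5,q7}, which has 2 states.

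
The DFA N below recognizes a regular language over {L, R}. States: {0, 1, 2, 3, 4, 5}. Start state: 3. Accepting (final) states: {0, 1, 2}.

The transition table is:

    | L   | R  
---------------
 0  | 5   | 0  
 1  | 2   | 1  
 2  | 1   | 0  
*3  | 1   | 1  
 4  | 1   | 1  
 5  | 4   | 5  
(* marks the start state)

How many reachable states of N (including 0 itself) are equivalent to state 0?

1

Initial partition by acceptance: {0,1,2} | {3,4,5}.
Refine {0,1,2} on symbol L: members go to different blocks, giving {1,2} and {0}.
On input R, block {1,2} splits into {1} and {2}.
Split {3,4,5} by δ(·,L) → {3,4} and {5}.
Stable partition: {1} | {3,4} | {0} | {2} | {5} — 5 equivalence classes.
The equivalence class containing 0 is {0}, of size 1.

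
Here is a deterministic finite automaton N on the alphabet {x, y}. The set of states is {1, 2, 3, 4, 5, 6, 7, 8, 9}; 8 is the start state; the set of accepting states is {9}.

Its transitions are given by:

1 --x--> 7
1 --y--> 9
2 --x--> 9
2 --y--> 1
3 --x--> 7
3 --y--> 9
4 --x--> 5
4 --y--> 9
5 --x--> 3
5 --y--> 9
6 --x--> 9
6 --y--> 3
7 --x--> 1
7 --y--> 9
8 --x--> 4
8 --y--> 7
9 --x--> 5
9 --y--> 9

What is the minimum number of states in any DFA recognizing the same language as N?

States {2,6} cannot be reached from the start state, so discard them.
Start with accepting vs non-accepting: {9} | {1,3,4,5,7,8}.
On input y, block {1,3,4,5,7,8} splits into {1,3,4,5,7} and {8}.
Stable partition: {9} | {1,3,4,5,7} | {8} — 3 equivalence classes.

3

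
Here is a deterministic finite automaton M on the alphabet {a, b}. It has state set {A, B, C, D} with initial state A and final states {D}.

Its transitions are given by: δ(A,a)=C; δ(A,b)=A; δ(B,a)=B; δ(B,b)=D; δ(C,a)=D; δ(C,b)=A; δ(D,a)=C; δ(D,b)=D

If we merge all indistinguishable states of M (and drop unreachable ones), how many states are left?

3

States {B} cannot be reached from the start state, so discard them.
Initial partition by acceptance: {D} | {A,C}.
On input a, block {A,C} splits into {A} and {C}.
No further refinement is possible. Final partition (3 blocks): {D} | {A} | {C}.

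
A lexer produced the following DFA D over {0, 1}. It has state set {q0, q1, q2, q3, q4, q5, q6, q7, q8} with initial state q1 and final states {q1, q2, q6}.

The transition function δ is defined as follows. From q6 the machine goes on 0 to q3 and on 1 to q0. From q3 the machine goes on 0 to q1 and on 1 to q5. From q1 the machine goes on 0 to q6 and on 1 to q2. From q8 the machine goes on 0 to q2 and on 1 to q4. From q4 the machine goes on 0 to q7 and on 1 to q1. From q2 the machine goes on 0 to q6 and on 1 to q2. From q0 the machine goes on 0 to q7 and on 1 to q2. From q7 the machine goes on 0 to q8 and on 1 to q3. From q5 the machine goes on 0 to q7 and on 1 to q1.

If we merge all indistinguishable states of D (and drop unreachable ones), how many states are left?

Start with accepting vs non-accepting: {q1,q2,q6} | {q0,q3,q4,q5,q7,q8}.
Split {q1,q2,q6} by δ(·,0) → {q1,q2} and {q6}.
Refine {q0,q3,q4,q5,q7,q8} on symbol 0: members go to different blocks, giving {q0,q4,q5,q7} and {q3,q8}.
On input 0, block {q0,q4,q5,q7} splits into {q0,q4,q5} and {q7}.
No further refinement is possible. Final partition (5 blocks): {q1,q2} | {q0,q4,q5} | {q6} | {q3,q8} | {q7}.

5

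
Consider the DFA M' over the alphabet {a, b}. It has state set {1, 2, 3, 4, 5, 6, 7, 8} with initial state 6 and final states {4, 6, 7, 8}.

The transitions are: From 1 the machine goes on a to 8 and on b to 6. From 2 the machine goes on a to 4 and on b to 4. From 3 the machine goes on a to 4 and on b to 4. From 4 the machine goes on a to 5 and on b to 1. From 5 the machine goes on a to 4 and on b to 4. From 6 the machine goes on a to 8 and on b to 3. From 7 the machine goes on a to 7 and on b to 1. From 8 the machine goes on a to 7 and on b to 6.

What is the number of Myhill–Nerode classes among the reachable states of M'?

6

Reachable states from the start: {1,3,4,5,6,7,8}. Unreachable: {2} — drop them.
Initial partition by acceptance: {4,6,7,8} | {1,3,5}.
On input a, block {4,6,7,8} splits into {6,7,8} and {4}.
Split {6,7,8} by δ(·,b) → {6,7} and {8}.
Refine {6,7} on symbol a: members go to different blocks, giving {6} and {7}.
Split {1,3,5} by δ(·,a) → {3,5} and {1}.
No further refinement is possible. Final partition (6 blocks): {6} | {3,5} | {4} | {8} | {7} | {1}.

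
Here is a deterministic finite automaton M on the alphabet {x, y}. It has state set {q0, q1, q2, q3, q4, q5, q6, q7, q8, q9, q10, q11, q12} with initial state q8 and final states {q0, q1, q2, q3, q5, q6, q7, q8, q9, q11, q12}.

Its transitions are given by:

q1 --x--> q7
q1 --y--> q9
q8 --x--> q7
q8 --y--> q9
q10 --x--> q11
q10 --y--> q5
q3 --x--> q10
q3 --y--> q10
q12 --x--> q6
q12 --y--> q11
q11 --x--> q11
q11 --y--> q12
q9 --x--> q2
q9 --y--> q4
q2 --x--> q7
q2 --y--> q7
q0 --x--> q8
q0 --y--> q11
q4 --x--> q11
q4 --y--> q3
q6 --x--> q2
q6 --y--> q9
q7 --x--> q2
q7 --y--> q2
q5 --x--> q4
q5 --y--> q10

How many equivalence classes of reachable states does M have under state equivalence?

7

Reachable states from the start: {q2,q3,q4,q5,q6,q7,q8,q9,q10,q11,q12}. Unreachable: {q0,q1} — drop them.
P0 = {q2,q3,q5,q6,q7,q8,q9,q11,q12} | {q4,q10}.
Refine {q2,q3,q5,q6,q7,q8,q9,q11,q12} on symbol x: members go to different blocks, giving {q2,q6,q7,q8,q9,q11,q12} and {q3,q5}.
Split {q2,q6,q7,q8,q9,q11,q12} by δ(·,y) → {q2,q6,q7,q8,q11,q12} and {q9}.
On input y, block {q2,q6,q7,q8,q11,q12} splits into {q2,q7,q11,q12} and {q6,q8}.
On input x, block {q2,q7,q11,q12} splits into {q2,q7,q11} and {q12}.
On input y, block {q2,q7,q11} splits into {q2,q7} and {q11}.
Stable partition: {q2,q7} | {q4,q10} | {q3,q5} | {q9} | {q6,q8} | {q12} | {q11} — 7 equivalence classes.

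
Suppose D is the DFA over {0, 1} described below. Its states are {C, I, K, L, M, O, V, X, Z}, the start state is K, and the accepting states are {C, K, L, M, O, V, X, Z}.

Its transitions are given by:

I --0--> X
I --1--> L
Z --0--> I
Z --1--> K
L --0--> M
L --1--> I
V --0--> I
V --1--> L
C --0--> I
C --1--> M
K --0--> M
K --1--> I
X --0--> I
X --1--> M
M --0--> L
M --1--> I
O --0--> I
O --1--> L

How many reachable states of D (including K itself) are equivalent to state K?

Reachable states from the start: {I,K,L,M,X}. Unreachable: {C,O,V,Z} — drop them.
Initial partition by acceptance: {K,L,M,X} | {I}.
Split {K,L,M,X} by δ(·,0) → {K,L,M} and {X}.
Stable partition: {K,L,M} | {I} | {X} — 3 equivalence classes.
State K belongs to the block {K,L,M}, which has 3 states.

3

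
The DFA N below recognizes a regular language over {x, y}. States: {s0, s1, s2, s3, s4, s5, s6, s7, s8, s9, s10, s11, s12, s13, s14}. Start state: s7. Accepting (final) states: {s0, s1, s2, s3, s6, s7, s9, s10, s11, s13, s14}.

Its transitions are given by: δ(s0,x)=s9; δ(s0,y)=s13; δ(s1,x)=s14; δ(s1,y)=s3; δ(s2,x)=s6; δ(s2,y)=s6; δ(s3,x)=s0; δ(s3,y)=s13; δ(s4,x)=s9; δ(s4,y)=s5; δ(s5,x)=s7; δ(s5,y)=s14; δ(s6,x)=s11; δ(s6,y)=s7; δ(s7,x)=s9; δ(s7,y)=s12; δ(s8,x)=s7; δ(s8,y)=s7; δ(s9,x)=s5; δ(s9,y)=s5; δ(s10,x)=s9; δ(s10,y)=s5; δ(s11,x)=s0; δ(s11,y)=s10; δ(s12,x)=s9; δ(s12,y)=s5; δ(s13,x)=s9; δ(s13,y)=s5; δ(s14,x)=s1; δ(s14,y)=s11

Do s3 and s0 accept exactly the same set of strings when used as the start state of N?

Reachable states from the start: {s0,s1,s3,s5,s7,s9,s10,s11,s12,s13,s14}. Unreachable: {s2,s4,s6,s8} — drop them.
P0 = {s0,s1,s3,s7,s9,s10,s11,s13,s14} | {s5,s12}.
Refine {s0,s1,s3,s7,s9,s10,s11,s13,s14} on symbol x: members go to different blocks, giving {s0,s1,s3,s7,s10,s11,s13,s14} and {s9}.
On input x, block {s0,s1,s3,s7,s10,s11,s13,s14} splits into {s0,s7,s10,s13} and {s1,s3,s11,s14}.
Split {s0,s7,s10,s13} by δ(·,y) → {s7,s10,s13} and {s0}.
On input x, block {s5,s12} splits into {s5} and {s12}.
Split {s7,s10,s13} by δ(·,y) → {s10,s13} and {s7}.
Split {s1,s3,s11,s14} by δ(·,x) → {s1,s14} and {s3,s11}.
No further refinement is possible. Final partition (8 blocks): {s10,s13} | {s5} | {s9} | {s1,s14} | {s0} | {s12} | {s7} | {s3,s11}.
s3 and s0 end up in different blocks, so they are distinguishable. For instance, the string 'xx' is accepted from only s3.

No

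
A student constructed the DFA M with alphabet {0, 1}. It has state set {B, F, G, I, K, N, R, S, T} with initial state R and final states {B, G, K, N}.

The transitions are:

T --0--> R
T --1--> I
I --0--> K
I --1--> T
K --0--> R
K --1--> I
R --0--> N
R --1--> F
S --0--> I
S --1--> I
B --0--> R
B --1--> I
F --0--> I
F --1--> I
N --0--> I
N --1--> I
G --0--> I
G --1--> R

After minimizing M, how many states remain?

3

Reachable states from the start: {F,I,K,N,R,T}. Unreachable: {B,G,S} — drop them.
Start with accepting vs non-accepting: {K,N} | {F,I,R,T}.
On input 0, block {F,I,R,T} splits into {I,R} and {F,T}.
Stable partition: {K,N} | {I,R} | {F,T} — 3 equivalence classes.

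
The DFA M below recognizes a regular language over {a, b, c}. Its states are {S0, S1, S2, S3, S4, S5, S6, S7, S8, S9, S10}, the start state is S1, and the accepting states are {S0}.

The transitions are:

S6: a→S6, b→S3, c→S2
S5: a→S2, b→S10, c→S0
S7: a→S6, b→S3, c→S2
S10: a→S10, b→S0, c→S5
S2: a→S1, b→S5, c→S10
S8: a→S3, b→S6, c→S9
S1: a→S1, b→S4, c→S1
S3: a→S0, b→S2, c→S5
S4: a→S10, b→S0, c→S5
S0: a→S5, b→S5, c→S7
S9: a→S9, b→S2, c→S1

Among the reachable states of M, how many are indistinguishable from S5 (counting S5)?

First remove the unreachable states {S8,S9}; 9 states remain.
Start with accepting vs non-accepting: {S0} | {S1,S2,S3,S4,S5,S6,S7,S10}.
On input a, block {S1,S2,S3,S4,S5,S6,S7,S10} splits into {S1,S2,S4,S5,S6,S7,S10} and {S3}.
Refine {S1,S2,S4,S5,S6,S7,S10} on symbol b: members go to different blocks, giving {S1,S2,S5} and {S4,S10} and {S6,S7}.
On input b, block {S1,S2,S5} splits into {S1,S5} and {S2}.
Split {S1,S5} by δ(·,a) → {S1} and {S5}.
No further refinement is possible. Final partition (7 blocks): {S0} | {S1} | {S3} | {S4,S10} | {S6,S7} | {S2} | {S5}.
State S5 belongs to the block {S5}, which has 1 states.

1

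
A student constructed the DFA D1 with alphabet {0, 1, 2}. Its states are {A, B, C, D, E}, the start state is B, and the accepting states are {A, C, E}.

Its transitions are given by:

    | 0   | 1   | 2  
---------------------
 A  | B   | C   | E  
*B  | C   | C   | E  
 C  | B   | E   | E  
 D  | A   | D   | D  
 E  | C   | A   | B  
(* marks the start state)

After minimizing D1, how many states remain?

4

First remove the unreachable states {D}; 4 states remain.
P0 = {A,C,E} | {B}.
Split {A,C,E} by δ(·,0) → {A,C} and {E}.
Split {A,C} by δ(·,1) → {A} and {C}.
No further refinement is possible. Final partition (4 blocks): {A} | {B} | {E} | {C}.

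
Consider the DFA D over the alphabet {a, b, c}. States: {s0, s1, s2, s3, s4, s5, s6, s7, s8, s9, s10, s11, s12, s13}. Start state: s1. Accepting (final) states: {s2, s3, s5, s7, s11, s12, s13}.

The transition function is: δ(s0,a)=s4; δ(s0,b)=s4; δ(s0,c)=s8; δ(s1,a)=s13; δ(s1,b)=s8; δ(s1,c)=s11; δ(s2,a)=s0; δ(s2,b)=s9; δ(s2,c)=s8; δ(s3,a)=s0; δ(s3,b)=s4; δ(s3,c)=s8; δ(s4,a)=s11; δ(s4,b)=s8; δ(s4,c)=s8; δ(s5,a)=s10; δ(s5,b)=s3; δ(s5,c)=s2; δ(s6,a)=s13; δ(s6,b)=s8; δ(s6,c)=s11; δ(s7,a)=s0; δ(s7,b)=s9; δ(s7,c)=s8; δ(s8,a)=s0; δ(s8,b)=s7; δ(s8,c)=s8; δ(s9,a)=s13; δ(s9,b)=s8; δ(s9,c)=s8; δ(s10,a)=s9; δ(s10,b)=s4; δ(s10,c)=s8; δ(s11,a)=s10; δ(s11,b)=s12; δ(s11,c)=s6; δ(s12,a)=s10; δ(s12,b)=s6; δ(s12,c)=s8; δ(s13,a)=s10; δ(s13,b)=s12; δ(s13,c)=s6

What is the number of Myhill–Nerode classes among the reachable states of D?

7

Reachable states from the start: {s0,s1,s4,s6,s7,s8,s9,s10,s11,s12,s13}. Unreachable: {s2,s3,s5} — drop them.
Initial partition by acceptance: {s7,s11,s12,s13} | {s0,s1,s4,s6,s8,s9,s10}.
Refine {s7,s11,s12,s13} on symbol b: members go to different blocks, giving {s7,s12} and {s11,s13}.
Split {s0,s1,s4,s6,s8,s9,s10} by δ(·,a) → {s1,s4,s6,s9} and {s0,s8,s10}.
On input c, block {s1,s4,s6,s9} splits into {s1,s6} and {s4,s9}.
Refine {s7,s12} on symbol b: members go to different blocks, giving {s7} and {s12}.
On input a, block {s0,s8,s10} splits into {s0,s10} and {s8}.
No further refinement is possible. Final partition (7 blocks): {s7} | {s1,s6} | {s11,s13} | {s0,s10} | {s4,s9} | {s12} | {s8}.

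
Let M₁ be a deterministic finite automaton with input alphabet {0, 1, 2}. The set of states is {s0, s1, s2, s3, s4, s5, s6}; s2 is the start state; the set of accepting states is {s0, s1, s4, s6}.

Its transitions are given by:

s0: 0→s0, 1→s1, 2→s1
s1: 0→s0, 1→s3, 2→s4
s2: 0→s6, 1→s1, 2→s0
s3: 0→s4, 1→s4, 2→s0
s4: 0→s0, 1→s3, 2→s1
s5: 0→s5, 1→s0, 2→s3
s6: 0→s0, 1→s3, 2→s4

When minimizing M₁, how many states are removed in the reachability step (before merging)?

Starting at s2 and following transitions, the reachable set is {s0, s1, s2, s3, s4, s6}. That leaves s5 unreachable — 1 in total.

1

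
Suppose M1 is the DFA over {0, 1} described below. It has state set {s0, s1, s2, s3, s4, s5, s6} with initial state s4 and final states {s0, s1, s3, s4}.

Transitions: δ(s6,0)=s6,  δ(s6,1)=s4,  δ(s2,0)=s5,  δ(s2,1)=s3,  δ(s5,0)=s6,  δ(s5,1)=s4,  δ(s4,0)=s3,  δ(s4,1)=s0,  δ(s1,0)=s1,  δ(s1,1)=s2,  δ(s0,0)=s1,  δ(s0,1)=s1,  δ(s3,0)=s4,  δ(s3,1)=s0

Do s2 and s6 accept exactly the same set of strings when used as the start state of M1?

All states are reachable from the start state.
P0 = {s0,s1,s3,s4} | {s2,s5,s6}.
On input 1, block {s0,s1,s3,s4} splits into {s0,s3,s4} and {s1}.
Split {s0,s3,s4} by δ(·,0) → {s3,s4} and {s0}.
No further refinement is possible. Final partition (4 blocks): {s3,s4} | {s2,s5,s6} | {s1} | {s0}.
s2 and s6 lie in the same block of the stable partition, so they are equivalent — no string distinguishes them.

Yes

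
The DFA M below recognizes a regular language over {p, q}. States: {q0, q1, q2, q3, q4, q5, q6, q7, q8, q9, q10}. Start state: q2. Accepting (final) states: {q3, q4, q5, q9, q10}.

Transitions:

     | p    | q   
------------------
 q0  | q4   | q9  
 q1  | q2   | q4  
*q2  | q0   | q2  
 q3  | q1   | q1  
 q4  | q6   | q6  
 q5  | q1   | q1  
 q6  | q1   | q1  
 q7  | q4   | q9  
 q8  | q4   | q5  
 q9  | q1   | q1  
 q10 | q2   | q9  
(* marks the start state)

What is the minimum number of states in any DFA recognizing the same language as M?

States {q3,q5,q7,q8,q10} cannot be reached from the start state, so discard them.
Start with accepting vs non-accepting: {q4,q9} | {q0,q1,q2,q6}.
Split {q0,q1,q2,q6} by δ(·,p) → {q1,q2,q6} and {q0}.
Split {q1,q2,q6} by δ(·,p) → {q1,q6} and {q2}.
On input p, block {q1,q6} splits into {q1} and {q6}.
Refine {q4,q9} on symbol p: members go to different blocks, giving {q4} and {q9}.
Stable partition: {q4} | {q1} | {q0} | {q2} | {q6} | {q9} — 6 equivalence classes.

6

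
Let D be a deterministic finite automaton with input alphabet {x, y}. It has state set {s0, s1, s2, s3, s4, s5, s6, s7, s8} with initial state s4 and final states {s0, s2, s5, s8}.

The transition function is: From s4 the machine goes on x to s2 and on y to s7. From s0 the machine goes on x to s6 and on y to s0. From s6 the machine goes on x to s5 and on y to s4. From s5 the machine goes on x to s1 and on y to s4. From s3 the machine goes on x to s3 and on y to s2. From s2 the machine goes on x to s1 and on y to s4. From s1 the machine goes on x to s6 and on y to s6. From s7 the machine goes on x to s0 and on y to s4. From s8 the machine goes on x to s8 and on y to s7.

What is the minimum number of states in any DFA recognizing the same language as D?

Reachable states from the start: {s0,s1,s2,s4,s5,s6,s7}. Unreachable: {s3,s8} — drop them.
P0 = {s0,s2,s5} | {s1,s4,s6,s7}.
On input y, block {s0,s2,s5} splits into {s2,s5} and {s0}.
Refine {s1,s4,s6,s7} on symbol x: members go to different blocks, giving {s4,s6} and {s1} and {s7}.
On input y, block {s4,s6} splits into {s4} and {s6}.
No further refinement is possible. Final partition (6 blocks): {s2,s5} | {s4} | {s0} | {s1} | {s7} | {s6}.

6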